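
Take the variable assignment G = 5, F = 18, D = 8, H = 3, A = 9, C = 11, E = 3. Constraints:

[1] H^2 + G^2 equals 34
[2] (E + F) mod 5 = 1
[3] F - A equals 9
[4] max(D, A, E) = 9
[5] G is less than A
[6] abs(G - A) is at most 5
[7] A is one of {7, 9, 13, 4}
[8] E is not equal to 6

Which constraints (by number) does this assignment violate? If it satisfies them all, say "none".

[1] H^2 + G^2 = 3^2 + 5^2 = 9 + 25 = 34 — satisfied.
[2] E + F = 21; 21 mod 5 = 1 — satisfied.
[3] F - A = 18 - 9 = 9 — satisfied.
[4] max(8, 9, 3) = 9 — satisfied.
[5] G = 5, A = 9; 5 < 9 — satisfied.
[6] abs(5 - 9) = 4; 4 ≤ 5 — satisfied.
[7] A = 9 is in {7, 9, 13, 4} — satisfied.
[8] E = 3, and 3 ≠ 6 — satisfied.

The assignment satisfies every constraint.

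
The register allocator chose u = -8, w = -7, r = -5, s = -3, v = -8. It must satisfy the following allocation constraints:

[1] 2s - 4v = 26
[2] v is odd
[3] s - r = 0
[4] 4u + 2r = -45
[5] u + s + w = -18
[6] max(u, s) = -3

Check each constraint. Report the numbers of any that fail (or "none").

[1] 2s - 4v = 2(-3) - 4(-8) = 26 — holds.
[2] v = -8 is even — fails.
[3] s - r = -3 - (-5) = 2, not 0 — fails.
[4] 4u + 2r = 4(-8) + 2(-5) = -42, not -45 — fails.
[5] u + s + w = -8 + (-3) + (-7) = -18 — holds.
[6] max(-8, -3) = -3 — holds.

Constraints 2, 3, 4 are violated.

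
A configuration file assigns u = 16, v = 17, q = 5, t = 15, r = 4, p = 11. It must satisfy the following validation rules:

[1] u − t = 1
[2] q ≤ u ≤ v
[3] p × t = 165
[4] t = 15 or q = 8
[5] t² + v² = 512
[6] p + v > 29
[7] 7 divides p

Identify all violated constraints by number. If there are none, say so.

[1] u − t = 16 − 15 = 1 — holds.
[2] values 5 ≤ 16 ≤ 17 — holds.
[3] p × t = 11 × 15 = 165 — holds.
[4] t = 15 = 15 (first disjunct) — holds.
[5] t² + v² = 15² + 17² = 225 + 289 = 514, not 512 — does not hold.
[6] p + v = 11 + 17 = 28; 28 ≤ 29, bound 29 not met — does not hold.
[7] 11 = 7×1 + 4, so 7 does not divide 11 — does not hold.

Constraints 5, 6, and 7 do not hold.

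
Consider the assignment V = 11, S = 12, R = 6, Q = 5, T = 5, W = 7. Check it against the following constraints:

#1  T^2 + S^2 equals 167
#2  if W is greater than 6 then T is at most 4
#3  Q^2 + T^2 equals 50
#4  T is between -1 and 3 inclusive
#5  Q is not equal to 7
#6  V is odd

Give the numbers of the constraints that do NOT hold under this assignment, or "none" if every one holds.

#1 T^2 + S^2 = 5^2 + 12^2 = 25 + 144 = 169, not 167 — does not hold.
#2 W = 7 > 6, so we need T ≤ 4; but T = 5 > 4 — does not hold.
#3 Q^2 + T^2 = 5^2 + 5^2 = 25 + 25 = 50 — holds.
#4 T = 5 is outside [-1, 3] — does not hold.
#5 Q = 5, and 5 ≠ 7 — holds.
#6 V = 11 is odd — holds.

No — constraints 1, 2, and 4 are not satisfied.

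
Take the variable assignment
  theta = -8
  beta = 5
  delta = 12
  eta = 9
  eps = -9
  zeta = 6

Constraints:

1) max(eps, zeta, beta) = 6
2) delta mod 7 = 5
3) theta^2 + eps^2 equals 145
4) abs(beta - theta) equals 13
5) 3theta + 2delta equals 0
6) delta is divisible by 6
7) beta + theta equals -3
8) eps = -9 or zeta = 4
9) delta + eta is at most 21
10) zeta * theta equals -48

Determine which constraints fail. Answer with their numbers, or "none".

1) max(-9, 6, 5) = 6  ✓
2) 12 mod 7 = 5  ✓
3) theta^2 + eps^2 = (-8)^2 + (-9)^2 = 64 + 81 = 145  ✓
4) abs(5 - (-8)) = 13  ✓
5) 3theta + 2delta = 3(-8) + 2(12) = 0  ✓
6) 12 / 6 = 2, so 6 divides 12  ✓
7) beta + theta = 5 + (-8) = -3  ✓
8) eps = -9 = -9 (first disjunct)  ✓
9) delta + eta = 12 + 9 = 21; 21 ≤ 21  ✓
10) zeta * theta = 6 * (-8) = -48  ✓

All constraints are satisfied.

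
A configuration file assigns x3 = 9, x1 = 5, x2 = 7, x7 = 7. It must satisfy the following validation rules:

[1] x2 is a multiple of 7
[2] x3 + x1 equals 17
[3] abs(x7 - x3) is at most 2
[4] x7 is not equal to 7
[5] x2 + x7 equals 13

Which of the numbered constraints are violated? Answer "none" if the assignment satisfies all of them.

The assignment fails constraints 2, 4, and 5.

[1] 7 / 7 = 1, so 7 divides 7 — satisfied.
[2] x3 + x1 = 9 + 5 = 14, not 17 — violated.
[3] abs(7 - 9) = 2; 2 ≤ 2 — satisfied.
[4] x7 = 7, but 7 is required to differ — violated.
[5] x2 + x7 = 7 + 7 = 14, not 13 — violated.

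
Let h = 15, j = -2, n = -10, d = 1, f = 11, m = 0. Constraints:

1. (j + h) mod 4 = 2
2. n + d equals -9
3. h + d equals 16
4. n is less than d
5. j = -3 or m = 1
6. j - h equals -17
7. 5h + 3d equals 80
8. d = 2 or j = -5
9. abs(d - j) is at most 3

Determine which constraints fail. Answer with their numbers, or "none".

1. j + h = 13; 13 mod 4 = 1, not 2 — does not hold.
2. n + d = -10 + 1 = -9 — holds.
3. h + d = 15 + 1 = 16 — holds.
4. n = -10, d = 1; -10 < 1 — holds.
5. j = -2 ≠ -3 and m = 0 ≠ 1; both disjuncts false — does not hold.
6. j - h = -2 - 15 = -17 — holds.
7. 5h + 3d = 5(15) + 3(1) = 78, not 80 — does not hold.
8. d = 1 ≠ 2 and j = -2 ≠ -5; both disjuncts false — does not hold.
9. abs(1 - (-2)) = 3; 3 ≤ 3 — holds.

Violated: 1, 5, 7, and 8.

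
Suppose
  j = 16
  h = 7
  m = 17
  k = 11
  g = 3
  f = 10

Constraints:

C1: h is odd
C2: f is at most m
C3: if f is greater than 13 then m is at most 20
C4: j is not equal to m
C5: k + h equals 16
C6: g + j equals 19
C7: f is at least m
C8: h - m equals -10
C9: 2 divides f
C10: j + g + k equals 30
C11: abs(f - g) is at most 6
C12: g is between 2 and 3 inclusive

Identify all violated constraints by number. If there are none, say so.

C1: h = 7 is odd — holds.
C2: f = 10, m = 17; 10 ≤ 17 — holds.
C3: f = 10, not > 13; antecedent false, conditional vacuously true — holds.
C4: j = 16, m = 17; distinct — holds.
C5: k + h = 11 + 7 = 18, not 16 — does not hold.
C6: g + j = 3 + 16 = 19 — holds.
C7: f = 10, m = 17; 10 < 17 (want ≥) — does not hold.
C8: h - m = 7 - 17 = -10 — holds.
C9: 10 / 2 = 5, so 2 divides 10 — holds.
C10: j + g + k = 16 + 3 + 11 = 30 — holds.
C11: abs(10 - 3) = 7; 7 > 6, exceeds bound 6 — does not hold.
C12: g = 3 lies in [2, 3] — holds.

Violated: 5, 7, 11.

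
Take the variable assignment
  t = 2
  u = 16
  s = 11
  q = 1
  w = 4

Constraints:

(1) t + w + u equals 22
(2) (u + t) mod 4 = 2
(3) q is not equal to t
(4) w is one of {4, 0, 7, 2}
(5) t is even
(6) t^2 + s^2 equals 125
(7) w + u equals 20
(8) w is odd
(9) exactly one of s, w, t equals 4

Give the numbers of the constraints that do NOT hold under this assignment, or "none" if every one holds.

(1) t + w + u = 2 + 4 + 16 = 22 — satisfied.
(2) u + t = 18; 18 mod 4 = 2 — satisfied.
(3) q = 1, t = 2; distinct — satisfied.
(4) w = 4 is in {4, 0, 7, 2} — satisfied.
(5) t = 2 is even — satisfied.
(6) t^2 + s^2 = 2^2 + 11^2 = 4 + 121 = 125 — satisfied.
(7) w + u = 4 + 16 = 20 — satisfied.
(8) w = 4 is even — violated.
(9) s=11, w=4, t=2; 1 of them equals 4 — satisfied.

Constraint 8 does not hold.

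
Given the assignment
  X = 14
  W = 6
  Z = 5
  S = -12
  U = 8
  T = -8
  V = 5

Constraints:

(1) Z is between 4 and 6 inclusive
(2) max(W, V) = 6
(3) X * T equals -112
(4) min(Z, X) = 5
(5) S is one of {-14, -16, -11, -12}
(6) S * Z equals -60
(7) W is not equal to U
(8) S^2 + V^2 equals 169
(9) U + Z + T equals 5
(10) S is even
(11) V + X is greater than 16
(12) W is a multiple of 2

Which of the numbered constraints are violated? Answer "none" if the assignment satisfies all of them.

None — every constraint holds.

(1) Z = 5 lies in [4, 6] — holds.
(2) max(6, 5) = 6 — holds.
(3) X * T = 14 * (-8) = -112 — holds.
(4) min(5, 14) = 5 — holds.
(5) S = -12 is in {-14, -16, -11, -12} — holds.
(6) S * Z = -12 * 5 = -60 — holds.
(7) W = 6, U = 8; distinct — holds.
(8) S^2 + V^2 = (-12)^2 + 5^2 = 144 + 25 = 169 — holds.
(9) U + Z + T = 8 + 5 + (-8) = 5 — holds.
(10) S = -12 is even — holds.
(11) V + X = 5 + 14 = 19; 19 > 16 — holds.
(12) 6 / 2 = 3, so 2 divides 6 — holds.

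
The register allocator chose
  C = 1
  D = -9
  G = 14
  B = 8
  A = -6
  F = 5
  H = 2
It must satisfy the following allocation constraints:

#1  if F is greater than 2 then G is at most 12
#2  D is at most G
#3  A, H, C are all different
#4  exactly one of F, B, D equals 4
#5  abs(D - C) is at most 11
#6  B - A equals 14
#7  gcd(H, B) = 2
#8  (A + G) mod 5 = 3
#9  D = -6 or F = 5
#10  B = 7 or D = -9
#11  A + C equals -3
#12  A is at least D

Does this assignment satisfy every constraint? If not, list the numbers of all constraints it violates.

#1 F = 5 > 2, so we need G ≤ 12; but G = 14 > 12 — violated.
#2 D = -9, G = 14; -9 ≤ 14 — OK.
#3 values -6, 2, 1 are pairwise distinct — OK.
#4 F=5, B=8, D=-9; 0 of them equal 4, not exactly one — violated.
#5 abs(-9 - 1) = 10; 10 ≤ 11 — OK.
#6 B - A = 8 - (-6) = 14 — OK.
#7 gcd(2, 8) = 2 — OK.
#8 A + G = 8; 8 mod 5 = 3 — OK.
#9 D = -9 ≠ -6, but F = 5 = 5 (second disjunct) — OK.
#10 B = 8 ≠ 7, but D = -9 = -9 (second disjunct) — OK.
#11 A + C = -6 + 1 = -5, not -3 — violated.
#12 A = -6, D = -9; -6 ≥ -9 — OK.

Violated: 1, 4, 11.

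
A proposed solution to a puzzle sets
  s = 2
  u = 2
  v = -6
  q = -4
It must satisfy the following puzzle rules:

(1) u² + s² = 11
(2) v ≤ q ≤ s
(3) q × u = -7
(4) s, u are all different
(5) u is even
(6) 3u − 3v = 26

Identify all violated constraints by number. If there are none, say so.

(1) u² + s² = 2² + 2² = 4 + 4 = 8, not 11 — violated.
(2) values -6 ≤ -4 ≤ 2 — satisfied.
(3) q × u = -4 × 2 = -8, not -7 — violated.
(4) s = u = 2, not all different — violated.
(5) u = 2 is even — satisfied.
(6) 3u − 3v = 3(2) − 3(-6) = 24, not 26 — violated.

Constraints 1, 3, 4, and 6 are violated.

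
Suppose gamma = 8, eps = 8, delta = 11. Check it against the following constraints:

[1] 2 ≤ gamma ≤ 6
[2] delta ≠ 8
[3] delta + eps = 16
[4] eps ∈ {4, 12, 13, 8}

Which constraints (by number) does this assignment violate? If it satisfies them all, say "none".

Constraints 1 and 3 do not hold.

[1] gamma = 8 is outside [2, 6]  ✘
[2] delta = 11, and 11 ≠ 8  ✔
[3] delta + eps = 11 + 8 = 19, not 16  ✘
[4] eps = 8 is in {4, 12, 13, 8}  ✔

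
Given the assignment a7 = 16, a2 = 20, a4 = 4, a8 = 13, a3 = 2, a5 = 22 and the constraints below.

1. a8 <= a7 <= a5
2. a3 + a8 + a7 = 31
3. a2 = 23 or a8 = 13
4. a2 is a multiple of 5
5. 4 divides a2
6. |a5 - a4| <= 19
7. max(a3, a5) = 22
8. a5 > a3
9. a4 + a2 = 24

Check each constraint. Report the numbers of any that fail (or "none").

1. values 13 <= 16 <= 22 — OK.
2. a3 + a8 + a7 = 2 + 13 + 16 = 31 — OK.
3. a2 = 20 ≠ 23, but a8 = 13 = 13 (second disjunct) — OK.
4. 20 / 5 = 4, so 5 divides 20 — OK.
5. 20 / 4 = 5, so 4 divides 20 — OK.
6. |22 - 4| = 18; 18 ≤ 19 — OK.
7. max(2, 22) = 22 — OK.
8. a5 = 22, a3 = 2; 22 > 2 — OK.
9. a4 + a2 = 4 + 20 = 24 — OK.

Yes — all constraints hold.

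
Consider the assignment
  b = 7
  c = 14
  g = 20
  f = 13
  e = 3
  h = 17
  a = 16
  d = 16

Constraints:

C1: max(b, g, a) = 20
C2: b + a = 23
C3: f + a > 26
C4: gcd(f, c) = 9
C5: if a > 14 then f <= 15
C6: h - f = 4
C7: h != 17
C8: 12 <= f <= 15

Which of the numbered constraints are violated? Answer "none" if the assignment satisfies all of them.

C1: max(7, 20, 16) = 20 — holds.
C2: b + a = 7 + 16 = 23 — holds.
C3: f + a = 13 + 16 = 29; 29 > 26 — holds.
C4: gcd(13, 14) = 1, not 9 — does not hold.
C5: a = 16 > 14, so we need f ≤ 15; f = 13 ≤ 15 — holds.
C6: h - f = 17 - 13 = 4 — holds.
C7: h = 17, but 17 is required to differ — does not hold.
C8: f = 13 lies in [12, 15] — holds.

The assignment fails constraints 4 and 7.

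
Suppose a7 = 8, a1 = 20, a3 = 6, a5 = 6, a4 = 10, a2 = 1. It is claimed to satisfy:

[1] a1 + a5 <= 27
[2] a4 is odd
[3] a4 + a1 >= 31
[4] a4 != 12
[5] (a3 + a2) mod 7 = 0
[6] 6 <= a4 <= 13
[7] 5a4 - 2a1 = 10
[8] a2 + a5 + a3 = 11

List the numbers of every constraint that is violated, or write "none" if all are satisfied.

The assignment fails constraints 2, 3, 8.

[1] a1 + a5 = 20 + 6 = 26; 26 ≤ 27 — holds.
[2] a4 = 10 is even — does not hold.
[3] a4 + a1 = 10 + 20 = 30; 30 < 31, bound 31 not met — does not hold.
[4] a4 = 10, and 10 ≠ 12 — holds.
[5] a3 + a2 = 7; 7 mod 7 = 0 — holds.
[6] a4 = 10 lies in [6, 13] — holds.
[7] 5a4 - 2a1 = 5(10) - 2(20) = 10 — holds.
[8] a2 + a5 + a3 = 1 + 6 + 6 = 13, not 11 — does not hold.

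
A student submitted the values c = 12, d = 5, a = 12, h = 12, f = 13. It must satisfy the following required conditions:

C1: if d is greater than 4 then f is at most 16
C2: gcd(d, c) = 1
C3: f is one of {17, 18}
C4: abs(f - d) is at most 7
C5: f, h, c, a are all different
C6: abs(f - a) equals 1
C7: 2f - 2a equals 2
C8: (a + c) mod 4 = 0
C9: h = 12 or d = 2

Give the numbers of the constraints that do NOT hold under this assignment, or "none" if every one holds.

C1: d = 5 > 4, so we need f ≤ 16; f = 13 ≤ 16  true
C2: gcd(5, 12) = 1  true
C3: f = 13 is not in {17, 18}  false
C4: abs(13 - 5) = 8; 8 > 7, exceeds bound 7  false
C5: h = c = 12, not all different  false
C6: abs(13 - 12) = 1  true
C7: 2f - 2a = 2(13) - 2(12) = 2  true
C8: a + c = 24; 24 mod 4 = 0  true
C9: h = 12 = 12 (first disjunct)  true

Constraints 3, 4, and 5 are violated.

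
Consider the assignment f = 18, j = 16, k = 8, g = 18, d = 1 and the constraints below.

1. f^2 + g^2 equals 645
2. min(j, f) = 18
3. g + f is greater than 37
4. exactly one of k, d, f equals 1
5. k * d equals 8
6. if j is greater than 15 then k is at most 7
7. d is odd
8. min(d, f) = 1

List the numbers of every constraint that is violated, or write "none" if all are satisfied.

Constraints 1, 2, 3, 6 do not hold.

1. f^2 + g^2 = 18^2 + 18^2 = 324 + 324 = 648, not 645 — violated.
2. min(16, 18) = 16, not 18 — violated.
3. g + f = 18 + 18 = 36; 36 ≤ 37, bound 37 not met — violated.
4. k=8, d=1, f=18; 1 of them equals 1 — satisfied.
5. k * d = 8 * 1 = 8 — satisfied.
6. j = 16 > 15, so we need k ≤ 7; but k = 8 > 7 — violated.
7. d = 1 is odd — satisfied.
8. min(1, 18) = 1 — satisfied.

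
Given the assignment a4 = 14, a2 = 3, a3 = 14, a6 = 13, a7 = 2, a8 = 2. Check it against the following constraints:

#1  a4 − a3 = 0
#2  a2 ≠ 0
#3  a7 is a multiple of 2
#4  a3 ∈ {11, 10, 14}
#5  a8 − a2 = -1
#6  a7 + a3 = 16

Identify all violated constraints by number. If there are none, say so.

None — every constraint holds.

#1 a4 − a3 = 14 − 14 = 0 — OK.
#2 a2 = 3, and 3 ≠ 0 — OK.
#3 2 / 2 = 1, so 2 divides 2 — OK.
#4 a3 = 14 is in {11, 10, 14} — OK.
#5 a8 − a2 = 2 − 3 = -1 — OK.
#6 a7 + a3 = 2 + 14 = 16 — OK.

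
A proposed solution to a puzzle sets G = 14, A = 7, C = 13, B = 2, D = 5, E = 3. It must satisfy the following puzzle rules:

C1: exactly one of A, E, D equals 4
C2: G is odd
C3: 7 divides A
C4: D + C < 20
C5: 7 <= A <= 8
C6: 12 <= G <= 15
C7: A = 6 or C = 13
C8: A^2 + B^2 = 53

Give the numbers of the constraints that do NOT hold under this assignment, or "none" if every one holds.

The assignment fails constraints 1 and 2.

C1: A=7, E=3, D=5; 0 of them equal 4, not exactly one  ✘
C2: G = 14 is even  ✘
C3: 7 / 7 = 1, so 7 divides 7  ✔
C4: D + C = 5 + 13 = 18; 18 < 20  ✔
C5: A = 7 lies in [7, 8]  ✔
C6: G = 14 lies in [12, 15]  ✔
C7: A = 7 ≠ 6, but C = 13 = 13 (second disjunct)  ✔
C8: A^2 + B^2 = 7^2 + 2^2 = 49 + 4 = 53  ✔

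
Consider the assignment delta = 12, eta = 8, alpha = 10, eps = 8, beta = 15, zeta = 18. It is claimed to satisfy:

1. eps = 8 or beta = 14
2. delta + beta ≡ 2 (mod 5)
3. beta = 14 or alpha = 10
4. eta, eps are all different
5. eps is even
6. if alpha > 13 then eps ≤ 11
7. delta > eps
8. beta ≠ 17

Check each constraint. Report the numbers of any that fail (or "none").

No — constraint 4 is not satisfied.

1. eps = 8 = 8 (first disjunct) — holds.
2. delta + beta = 27; 27 mod 5 = 2 — holds.
3. beta = 15 ≠ 14, but alpha = 10 = 10 (second disjunct) — holds.
4. eta = eps = 8, not all different — fails.
5. eps = 8 is even — holds.
6. alpha = 10, not > 13; antecedent false, conditional vacuously true — holds.
7. delta = 12, eps = 8; 12 > 8 — holds.
8. beta = 15, and 15 ≠ 17 — holds.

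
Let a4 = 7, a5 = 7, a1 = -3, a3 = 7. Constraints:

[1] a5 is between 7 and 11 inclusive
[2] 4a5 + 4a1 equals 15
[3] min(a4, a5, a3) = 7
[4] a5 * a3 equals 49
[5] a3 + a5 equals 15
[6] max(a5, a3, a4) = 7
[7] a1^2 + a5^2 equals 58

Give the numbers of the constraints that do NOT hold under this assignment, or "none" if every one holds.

Constraints 2 and 5 are violated.

[1] a5 = 7 lies in [7, 11] — satisfied.
[2] 4a5 + 4a1 = 4(7) + 4(-3) = 16, not 15 — violated.
[3] min(7, 7, 7) = 7 — satisfied.
[4] a5 * a3 = 7 * 7 = 49 — satisfied.
[5] a3 + a5 = 7 + 7 = 14, not 15 — violated.
[6] max(7, 7, 7) = 7 — satisfied.
[7] a1^2 + a5^2 = (-3)^2 + 7^2 = 9 + 49 = 58 — satisfied.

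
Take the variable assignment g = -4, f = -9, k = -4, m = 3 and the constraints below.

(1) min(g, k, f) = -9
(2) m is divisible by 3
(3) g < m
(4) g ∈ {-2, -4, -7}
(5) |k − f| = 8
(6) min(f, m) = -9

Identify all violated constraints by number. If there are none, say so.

(1) min(-4, -4, -9) = -9 — satisfied.
(2) 3 / 3 = 1, so 3 divides 3 — satisfied.
(3) g = -4, m = 3; -4 < 3 — satisfied.
(4) g = -4 is in {-2, -4, -7} — satisfied.
(5) |-4 − (-9)| = 5, not 8 — violated.
(6) min(-9, 3) = -9 — satisfied.

No — constraint 5 is not satisfied.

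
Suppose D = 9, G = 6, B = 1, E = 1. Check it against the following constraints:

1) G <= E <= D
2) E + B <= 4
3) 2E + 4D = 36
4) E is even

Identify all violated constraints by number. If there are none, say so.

Constraints 1, 3, and 4 are violated.

1) values 6, 1, 9; G = 6 is not <= E = 1  FAIL
2) E + B = 1 + 1 = 2; 2 ≤ 4  OK
3) 2E + 4D = 2(1) + 4(9) = 38, not 36  FAIL
4) E = 1 is odd  FAIL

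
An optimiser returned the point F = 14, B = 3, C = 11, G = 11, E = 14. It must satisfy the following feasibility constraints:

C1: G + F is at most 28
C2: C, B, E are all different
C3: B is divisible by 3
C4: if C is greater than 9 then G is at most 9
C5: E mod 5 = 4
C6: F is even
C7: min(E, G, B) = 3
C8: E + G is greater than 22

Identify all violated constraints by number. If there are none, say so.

C1: G + F = 11 + 14 = 25; 25 ≤ 28 — OK.
C2: values 11, 3, 14 are pairwise distinct — OK.
C3: 3 / 3 = 1, so 3 divides 3 — OK.
C4: C = 11 > 9, so we need G ≤ 9; but G = 11 > 9 — violated.
C5: 14 mod 5 = 4 — OK.
C6: F = 14 is even — OK.
C7: min(14, 11, 3) = 3 — OK.
C8: E + G = 14 + 11 = 25; 25 > 22 — OK.

Violated: 4.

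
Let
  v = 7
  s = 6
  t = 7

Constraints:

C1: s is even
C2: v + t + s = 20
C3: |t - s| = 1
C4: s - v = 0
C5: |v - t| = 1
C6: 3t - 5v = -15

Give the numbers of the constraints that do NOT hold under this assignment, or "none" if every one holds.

C1: s = 6 is even — holds.
C2: v + t + s = 7 + 7 + 6 = 20 — holds.
C3: |7 - 6| = 1 — holds.
C4: s - v = 6 - 7 = -1, not 0 — fails.
C5: |7 - 7| = 0, not 1 — fails.
C6: 3t - 5v = 3(7) - 5(7) = -14, not -15 — fails.

Constraints 4, 5, and 6 do not hold.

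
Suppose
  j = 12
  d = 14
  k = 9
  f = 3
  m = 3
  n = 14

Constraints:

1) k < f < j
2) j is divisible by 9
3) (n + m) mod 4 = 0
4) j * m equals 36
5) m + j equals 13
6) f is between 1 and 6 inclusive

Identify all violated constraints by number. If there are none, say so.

1) values 9, 3, 12; k = 9 is not < f = 3 — does not hold.
2) 12 = 9*1 + 3, so 9 does not divide 12 — does not hold.
3) n + m = 17; 17 mod 4 = 1, not 0 — does not hold.
4) j * m = 12 * 3 = 36 — holds.
5) m + j = 3 + 12 = 15, not 13 — does not hold.
6) f = 3 lies in [1, 6] — holds.

The assignment fails constraints 1, 2, 3, and 5.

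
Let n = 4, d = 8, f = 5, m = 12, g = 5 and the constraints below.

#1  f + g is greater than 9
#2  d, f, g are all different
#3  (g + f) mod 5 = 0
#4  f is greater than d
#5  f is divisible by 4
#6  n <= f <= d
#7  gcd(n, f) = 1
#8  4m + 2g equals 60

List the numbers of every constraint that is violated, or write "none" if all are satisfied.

#1 f + g = 5 + 5 = 10; 10 > 9 — OK.
#2 f = g = 5, not all different — violated.
#3 g + f = 10; 10 mod 5 = 0 — OK.
#4 f = 5, d = 8; 5 ≤ 8 (want >) — violated.
#5 5 = 4*1 + 1, so 4 does not divide 5 — violated.
#6 values 4 <= 5 <= 8 — OK.
#7 gcd(4, 5) = 1 — OK.
#8 4m + 2g = 4(12) + 2(5) = 58, not 60 — violated.

Constraints 2, 4, 5, 8 do not hold.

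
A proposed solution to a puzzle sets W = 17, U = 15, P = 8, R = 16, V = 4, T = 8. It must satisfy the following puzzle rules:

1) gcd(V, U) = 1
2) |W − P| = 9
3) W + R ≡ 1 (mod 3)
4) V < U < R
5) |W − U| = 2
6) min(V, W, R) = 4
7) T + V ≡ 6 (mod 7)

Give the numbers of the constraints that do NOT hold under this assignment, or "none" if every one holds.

The assignment fails constraints 3 and 7.

1) gcd(4, 15) = 1 — holds.
2) |17 − 8| = 9 — holds.
3) W + R = 33; 33 mod 3 = 0, not 1 — does not hold.
4) values 4 < 15 < 16 — holds.
5) |17 − 15| = 2 — holds.
6) min(4, 17, 16) = 4 — holds.
7) T + V = 12; 12 mod 7 = 5, not 6 — does not hold.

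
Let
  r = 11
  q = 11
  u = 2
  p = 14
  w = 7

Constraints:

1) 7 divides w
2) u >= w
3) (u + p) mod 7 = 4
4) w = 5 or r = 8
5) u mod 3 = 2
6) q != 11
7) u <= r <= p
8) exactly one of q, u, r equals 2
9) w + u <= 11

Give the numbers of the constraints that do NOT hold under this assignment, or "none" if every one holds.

1) 7 / 7 = 1, so 7 divides 7 — holds.
2) u = 2, w = 7; 2 < 7 (want ≥) — fails.
3) u + p = 16; 16 mod 7 = 2, not 4 — fails.
4) w = 7 ≠ 5 and r = 11 ≠ 8; both disjuncts false — fails.
5) 2 mod 3 = 2 — holds.
6) q = 11, but 11 is required to differ — fails.
7) values 2 <= 11 <= 14 — holds.
8) q=11, u=2, r=11; 1 of them equals 2 — holds.
9) w + u = 7 + 2 = 9; 9 ≤ 11 — holds.

Constraints 2, 3, 4, 6 are violated.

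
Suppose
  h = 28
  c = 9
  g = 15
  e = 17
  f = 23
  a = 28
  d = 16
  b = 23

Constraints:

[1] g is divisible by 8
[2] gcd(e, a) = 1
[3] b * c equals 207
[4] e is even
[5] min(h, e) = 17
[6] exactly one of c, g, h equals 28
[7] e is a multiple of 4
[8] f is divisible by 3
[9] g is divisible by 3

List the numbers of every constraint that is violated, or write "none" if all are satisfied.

[1] 15 = 8*1 + 7, so 8 does not divide 15 — violated.
[2] gcd(17, 28) = 1 — OK.
[3] b * c = 23 * 9 = 207 — OK.
[4] e = 17 is odd — violated.
[5] min(28, 17) = 17 — OK.
[6] c=9, g=15, h=28; 1 of them equals 28 — OK.
[7] 17 = 4*4 + 1, so 4 does not divide 17 — violated.
[8] 23 = 3*7 + 2, so 3 does not divide 23 — violated.
[9] 15 / 3 = 5, so 3 divides 15 — OK.

The assignment fails constraints 1, 4, 7, and 8.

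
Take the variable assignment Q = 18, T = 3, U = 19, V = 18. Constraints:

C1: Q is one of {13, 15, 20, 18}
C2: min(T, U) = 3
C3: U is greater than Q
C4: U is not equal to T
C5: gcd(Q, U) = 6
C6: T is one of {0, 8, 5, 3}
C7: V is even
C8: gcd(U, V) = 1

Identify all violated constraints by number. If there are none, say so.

Constraint 5 is violated.

C1: Q = 18 is in {13, 15, 20, 18} — OK.
C2: min(3, 19) = 3 — OK.
C3: U = 19, Q = 18; 19 > 18 — OK.
C4: U = 19, T = 3; distinct — OK.
C5: gcd(18, 19) = 1, not 6 — violated.
C6: T = 3 is in {0, 8, 5, 3} — OK.
C7: V = 18 is even — OK.
C8: gcd(19, 18) = 1 — OK.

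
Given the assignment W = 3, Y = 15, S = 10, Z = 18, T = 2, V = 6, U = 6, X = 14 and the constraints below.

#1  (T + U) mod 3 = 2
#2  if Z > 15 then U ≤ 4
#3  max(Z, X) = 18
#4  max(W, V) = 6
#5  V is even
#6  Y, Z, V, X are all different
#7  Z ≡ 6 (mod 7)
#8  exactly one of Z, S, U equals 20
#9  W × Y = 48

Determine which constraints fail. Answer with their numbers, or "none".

Constraints 2, 7, 8, and 9 are violated.

#1 T + U = 8; 8 mod 3 = 2  true
#2 Z = 18 > 15, so we need U ≤ 4; but U = 6 > 4  false
#3 max(18, 14) = 18  true
#4 max(3, 6) = 6  true
#5 V = 6 is even  true
#6 values 15, 18, 6, 14 are pairwise distinct  true
#7 18 mod 7 = 4, not 6  false
#8 Z=18, S=10, U=6; 0 of them equal 20, not exactly one  false
#9 W × Y = 3 × 15 = 45, not 48  false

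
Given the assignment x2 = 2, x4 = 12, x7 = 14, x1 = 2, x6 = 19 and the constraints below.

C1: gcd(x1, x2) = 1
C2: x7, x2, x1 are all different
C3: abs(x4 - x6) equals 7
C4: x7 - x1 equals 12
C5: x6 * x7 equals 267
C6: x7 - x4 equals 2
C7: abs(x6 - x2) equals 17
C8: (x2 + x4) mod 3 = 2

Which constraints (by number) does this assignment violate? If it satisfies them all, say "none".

Violated: 1, 2, 5.

C1: gcd(2, 2) = 2, not 1  false
C2: x2 = x1 = 2, not all different  false
C3: abs(12 - 19) = 7  true
C4: x7 - x1 = 14 - 2 = 12  true
C5: x6 * x7 = 19 * 14 = 266, not 267  false
C6: x7 - x4 = 14 - 12 = 2  true
C7: abs(19 - 2) = 17  true
C8: x2 + x4 = 14; 14 mod 3 = 2  true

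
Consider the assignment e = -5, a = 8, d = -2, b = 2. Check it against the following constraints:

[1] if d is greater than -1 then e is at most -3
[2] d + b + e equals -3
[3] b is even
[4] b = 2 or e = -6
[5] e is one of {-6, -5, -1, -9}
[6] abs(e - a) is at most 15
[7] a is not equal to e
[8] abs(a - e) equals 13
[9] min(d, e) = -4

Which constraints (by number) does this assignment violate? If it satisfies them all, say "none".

The assignment fails constraints 2 and 9.

[1] d = -2, not > -1; antecedent false, conditional vacuously true  yes
[2] d + b + e = -2 + 2 + (-5) = -5, not -3  no
[3] b = 2 is even  yes
[4] b = 2 = 2 (first disjunct)  yes
[5] e = -5 is in {-6, -5, -1, -9}  yes
[6] abs(-5 - 8) = 13; 13 ≤ 15  yes
[7] a = 8, e = -5; distinct  yes
[8] abs(8 - (-5)) = 13  yes
[9] min(-2, -5) = -5, not -4  no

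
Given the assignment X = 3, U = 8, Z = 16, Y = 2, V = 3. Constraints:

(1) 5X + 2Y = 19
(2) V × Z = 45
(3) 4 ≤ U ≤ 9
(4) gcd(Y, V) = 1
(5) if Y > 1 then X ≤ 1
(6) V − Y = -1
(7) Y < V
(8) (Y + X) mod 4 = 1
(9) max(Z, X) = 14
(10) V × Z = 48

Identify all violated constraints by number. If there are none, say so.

No — constraints 2, 5, 6, 9 are not satisfied.

(1) 5X + 2Y = 5(3) + 2(2) = 19  holds
(2) V × Z = 3 × 16 = 48, not 45  fails
(3) U = 8 lies in [4, 9]  holds
(4) gcd(2, 3) = 1  holds
(5) Y = 2 > 1, so we need X ≤ 1; but X = 3 > 1  fails
(6) V − Y = 3 − 2 = 1, not -1  fails
(7) Y = 2, V = 3; 2 < 3  holds
(8) Y + X = 5; 5 mod 4 = 1  holds
(9) max(16, 3) = 16, not 14  fails
(10) V × Z = 3 × 16 = 48  holds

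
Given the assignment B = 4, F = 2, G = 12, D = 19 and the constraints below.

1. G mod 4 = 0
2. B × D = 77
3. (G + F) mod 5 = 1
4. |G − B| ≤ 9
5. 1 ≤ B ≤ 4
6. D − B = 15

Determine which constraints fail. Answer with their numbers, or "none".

Constraints 2 and 3 are violated.

1. 12 mod 4 = 0 — OK.
2. B × D = 4 × 19 = 76, not 77 — violated.
3. G + F = 14; 14 mod 5 = 4, not 1 — violated.
4. |12 − 4| = 8; 8 ≤ 9 — OK.
5. B = 4 lies in [1, 4] — OK.
6. D − B = 19 − 4 = 15 — OK.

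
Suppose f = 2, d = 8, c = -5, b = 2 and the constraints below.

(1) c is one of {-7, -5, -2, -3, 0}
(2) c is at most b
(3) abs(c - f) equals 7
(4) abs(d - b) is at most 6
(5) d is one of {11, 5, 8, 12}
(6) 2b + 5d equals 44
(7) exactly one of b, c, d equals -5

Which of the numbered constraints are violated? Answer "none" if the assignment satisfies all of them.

Yes — all constraints hold.

(1) c = -5 is in {-7, -5, -2, -3, 0} — holds.
(2) c = -5, b = 2; -5 ≤ 2 — holds.
(3) abs(-5 - 2) = 7 — holds.
(4) abs(8 - 2) = 6; 6 ≤ 6 — holds.
(5) d = 8 is in {11, 5, 8, 12} — holds.
(6) 2b + 5d = 2(2) + 5(8) = 44 — holds.
(7) b=2, c=-5, d=8; 1 of them equals -5 — holds.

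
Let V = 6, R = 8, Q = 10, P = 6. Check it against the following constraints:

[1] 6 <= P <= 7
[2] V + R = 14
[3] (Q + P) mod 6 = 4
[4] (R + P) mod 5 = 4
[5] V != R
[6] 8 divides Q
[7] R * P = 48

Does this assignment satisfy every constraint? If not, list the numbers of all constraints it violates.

[1] P = 6 lies in [6, 7]  ✔
[2] V + R = 6 + 8 = 14  ✔
[3] Q + P = 16; 16 mod 6 = 4  ✔
[4] R + P = 14; 14 mod 5 = 4  ✔
[5] V = 6, R = 8; distinct  ✔
[6] 10 = 8*1 + 2, so 8 does not divide 10  ✘
[7] R * P = 8 * 6 = 48  ✔

No — constraint 6 is not satisfied.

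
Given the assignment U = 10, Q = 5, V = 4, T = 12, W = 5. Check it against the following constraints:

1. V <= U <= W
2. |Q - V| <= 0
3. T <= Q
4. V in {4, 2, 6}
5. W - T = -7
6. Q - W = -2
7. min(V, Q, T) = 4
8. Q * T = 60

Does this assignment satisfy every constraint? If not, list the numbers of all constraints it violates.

No — constraints 1, 2, 3, and 6 are not satisfied.

1. values 4, 10, 5; U = 10 is not <= W = 5 — does not hold.
2. |5 - 4| = 1; 1 > 0, exceeds bound 0 — does not hold.
3. T = 12, Q = 5; 12 > 5 (want ≤) — does not hold.
4. V = 4 is in {4, 2, 6} — holds.
5. W - T = 5 - 12 = -7 — holds.
6. Q - W = 5 - 5 = 0, not -2 — does not hold.
7. min(4, 5, 12) = 4 — holds.
8. Q * T = 5 * 12 = 60 — holds.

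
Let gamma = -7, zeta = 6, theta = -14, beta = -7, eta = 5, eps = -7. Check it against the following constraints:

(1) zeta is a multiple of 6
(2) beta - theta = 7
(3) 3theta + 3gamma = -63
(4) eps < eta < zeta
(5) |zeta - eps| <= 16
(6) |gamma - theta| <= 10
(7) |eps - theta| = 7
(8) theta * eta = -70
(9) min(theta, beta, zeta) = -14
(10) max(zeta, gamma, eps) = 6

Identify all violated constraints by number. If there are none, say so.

All constraints are satisfied.

(1) 6 / 6 = 1, so 6 divides 6 — satisfied.
(2) beta - theta = -7 - (-14) = 7 — satisfied.
(3) 3theta + 3gamma = 3(-14) + 3(-7) = -63 — satisfied.
(4) values -7 < 5 < 6 — satisfied.
(5) |6 - (-7)| = 13; 13 ≤ 16 — satisfied.
(6) |-7 - (-14)| = 7; 7 ≤ 10 — satisfied.
(7) |-7 - (-14)| = 7 — satisfied.
(8) theta * eta = -14 * 5 = -70 — satisfied.
(9) min(-14, -7, 6) = -14 — satisfied.
(10) max(6, -7, -7) = 6 — satisfied.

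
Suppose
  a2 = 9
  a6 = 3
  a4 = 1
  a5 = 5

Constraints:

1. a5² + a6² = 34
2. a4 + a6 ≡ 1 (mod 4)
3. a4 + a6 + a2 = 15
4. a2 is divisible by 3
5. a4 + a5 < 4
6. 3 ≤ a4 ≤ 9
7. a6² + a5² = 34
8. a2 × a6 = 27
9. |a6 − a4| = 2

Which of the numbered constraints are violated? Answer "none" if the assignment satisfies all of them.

1. a5² + a6² = 5² + 3² = 25 + 9 = 34  OK
2. a4 + a6 = 4; 4 mod 4 = 0, not 1  FAIL
3. a4 + a6 + a2 = 1 + 3 + 9 = 13, not 15  FAIL
4. 9 / 3 = 3, so 3 divides 9  OK
5. a4 + a5 = 1 + 5 = 6; 6 ≥ 4, bound 4 not met  FAIL
6. a4 = 1 is outside [3, 9]  FAIL
7. a6² + a5² = 3² + 5² = 9 + 25 = 34  OK
8. a2 × a6 = 9 × 3 = 27  OK
9. |3 − 1| = 2  OK

No — constraints 2, 3, 5, 6 are not satisfied.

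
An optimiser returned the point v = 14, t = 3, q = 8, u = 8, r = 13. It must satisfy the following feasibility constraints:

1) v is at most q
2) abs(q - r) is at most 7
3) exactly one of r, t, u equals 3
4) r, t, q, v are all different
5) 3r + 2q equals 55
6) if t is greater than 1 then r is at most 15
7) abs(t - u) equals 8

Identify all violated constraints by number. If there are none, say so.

No — constraints 1, 7 are not satisfied.

1) v = 14, q = 8; 14 > 8 (want ≤) — violated.
2) abs(8 - 13) = 5; 5 ≤ 7 — satisfied.
3) r=13, t=3, u=8; 1 of them equals 3 — satisfied.
4) values 13, 3, 8, 14 are pairwise distinct — satisfied.
5) 3r + 2q = 3(13) + 2(8) = 55 — satisfied.
6) t = 3 > 1, so we need r ≤ 15; r = 13 ≤ 15 — satisfied.
7) abs(3 - 8) = 5, not 8 — violated.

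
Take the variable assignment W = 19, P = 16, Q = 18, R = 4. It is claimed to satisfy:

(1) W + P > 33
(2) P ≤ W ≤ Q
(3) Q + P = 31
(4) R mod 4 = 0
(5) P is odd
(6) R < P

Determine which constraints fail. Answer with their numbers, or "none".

No — constraints 2, 3, and 5 are not satisfied.

(1) W + P = 19 + 16 = 35; 35 > 33  yes
(2) values 16, 19, 18; W = 19 is not ≤ Q = 18  no
(3) Q + P = 18 + 16 = 34, not 31  no
(4) 4 mod 4 = 0  yes
(5) P = 16 is even  no
(6) R = 4, P = 16; 4 < 16  yes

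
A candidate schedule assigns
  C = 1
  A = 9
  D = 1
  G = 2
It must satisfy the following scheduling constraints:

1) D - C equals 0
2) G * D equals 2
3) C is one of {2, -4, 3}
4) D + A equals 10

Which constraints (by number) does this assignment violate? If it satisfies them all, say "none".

1) D - C = 1 - 1 = 0 — holds.
2) G * D = 2 * 1 = 2 — holds.
3) C = 1 is not in {2, -4, 3} — does not hold.
4) D + A = 1 + 9 = 10 — holds.

Constraint 3 is violated.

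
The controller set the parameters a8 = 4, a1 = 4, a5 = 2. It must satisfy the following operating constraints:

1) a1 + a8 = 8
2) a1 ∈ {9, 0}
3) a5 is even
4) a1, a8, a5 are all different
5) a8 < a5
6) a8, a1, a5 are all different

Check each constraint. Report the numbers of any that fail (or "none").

The assignment fails constraints 2, 4, 5, and 6.

1) a1 + a8 = 4 + 4 = 8 — satisfied.
2) a1 = 4 is not in {9, 0} — violated.
3) a5 = 2 is even — satisfied.
4) a1 = a8 = 4, not all different — violated.
5) a8 = 4, a5 = 2; 4 ≥ 2 (want <) — violated.
6) a8 = a1 = 4, not all different — violated.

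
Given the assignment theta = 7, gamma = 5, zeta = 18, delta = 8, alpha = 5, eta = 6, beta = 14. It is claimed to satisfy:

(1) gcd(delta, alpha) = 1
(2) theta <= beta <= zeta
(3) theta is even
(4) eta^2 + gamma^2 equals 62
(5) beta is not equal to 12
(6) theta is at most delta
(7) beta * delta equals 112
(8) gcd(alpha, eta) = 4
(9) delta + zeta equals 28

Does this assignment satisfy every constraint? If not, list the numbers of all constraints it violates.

Constraints 3, 4, 8, and 9 are violated.

(1) gcd(8, 5) = 1 — holds.
(2) values 7 <= 14 <= 18 — holds.
(3) theta = 7 is odd — does not hold.
(4) eta^2 + gamma^2 = 6^2 + 5^2 = 36 + 25 = 61, not 62 — does not hold.
(5) beta = 14, and 14 ≠ 12 — holds.
(6) theta = 7, delta = 8; 7 ≤ 8 — holds.
(7) beta * delta = 14 * 8 = 112 — holds.
(8) gcd(5, 6) = 1, not 4 — does not hold.
(9) delta + zeta = 8 + 18 = 26, not 28 — does not hold.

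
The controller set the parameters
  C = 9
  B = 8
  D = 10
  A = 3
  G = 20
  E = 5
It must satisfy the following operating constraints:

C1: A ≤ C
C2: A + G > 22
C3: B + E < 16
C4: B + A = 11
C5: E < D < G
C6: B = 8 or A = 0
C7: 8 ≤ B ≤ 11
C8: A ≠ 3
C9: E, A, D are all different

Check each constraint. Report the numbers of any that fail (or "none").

Violated: 8.

C1: A = 3, C = 9; 3 ≤ 9  yes
C2: A + G = 3 + 20 = 23; 23 > 22  yes
C3: B + E = 8 + 5 = 13; 13 < 16  yes
C4: B + A = 8 + 3 = 11  yes
C5: values 5 < 10 < 20  yes
C6: B = 8 = 8 (first disjunct)  yes
C7: B = 8 lies in [8, 11]  yes
C8: A = 3, but 3 is required to differ  no
C9: values 5, 3, 10 are pairwise distinct  yes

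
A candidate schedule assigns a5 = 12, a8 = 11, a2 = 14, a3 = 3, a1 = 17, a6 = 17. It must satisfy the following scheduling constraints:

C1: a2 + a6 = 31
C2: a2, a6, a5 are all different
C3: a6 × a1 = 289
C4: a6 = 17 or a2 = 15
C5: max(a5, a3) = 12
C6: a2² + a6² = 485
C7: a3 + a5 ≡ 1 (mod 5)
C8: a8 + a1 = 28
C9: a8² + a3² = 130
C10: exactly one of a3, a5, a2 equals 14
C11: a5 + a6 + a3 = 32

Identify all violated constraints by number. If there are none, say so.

Constraint 7 is violated.

C1: a2 + a6 = 14 + 17 = 31 — holds.
C2: values 14, 17, 12 are pairwise distinct — holds.
C3: a6 × a1 = 17 × 17 = 289 — holds.
C4: a6 = 17 = 17 (first disjunct) — holds.
C5: max(12, 3) = 12 — holds.
C6: a2² + a6² = 14² + 17² = 196 + 289 = 485 — holds.
C7: a3 + a5 = 15; 15 mod 5 = 0, not 1 — fails.
C8: a8 + a1 = 11 + 17 = 28 — holds.
C9: a8² + a3² = 11² + 3² = 121 + 9 = 130 — holds.
C10: a3=3, a5=12, a2=14; 1 of them equals 14 — holds.
C11: a5 + a6 + a3 = 12 + 17 + 3 = 32 — holds.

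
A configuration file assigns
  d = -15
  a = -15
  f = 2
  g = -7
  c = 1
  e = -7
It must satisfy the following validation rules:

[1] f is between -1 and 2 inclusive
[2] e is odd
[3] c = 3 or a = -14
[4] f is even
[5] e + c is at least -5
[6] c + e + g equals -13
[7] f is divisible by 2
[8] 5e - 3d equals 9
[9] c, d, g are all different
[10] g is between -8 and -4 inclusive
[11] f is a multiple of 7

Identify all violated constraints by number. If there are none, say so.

Constraints 3, 5, 8, 11 do not hold.

[1] f = 2 lies in [-1, 2] — holds.
[2] e = -7 is odd — holds.
[3] c = 1 ≠ 3 and a = -15 ≠ -14; both disjuncts false — fails.
[4] f = 2 is even — holds.
[5] e + c = -7 + 1 = -6; -6 < -5, bound -5 not met — fails.
[6] c + e + g = 1 + (-7) + (-7) = -13 — holds.
[7] 2 / 2 = 1, so 2 divides 2 — holds.
[8] 5e - 3d = 5(-7) - 3(-15) = 10, not 9 — fails.
[9] values 1, -15, -7 are pairwise distinct — holds.
[10] g = -7 lies in [-8, -4] — holds.
[11] 2 = 7*0 + 2, so 7 does not divide 2 — fails.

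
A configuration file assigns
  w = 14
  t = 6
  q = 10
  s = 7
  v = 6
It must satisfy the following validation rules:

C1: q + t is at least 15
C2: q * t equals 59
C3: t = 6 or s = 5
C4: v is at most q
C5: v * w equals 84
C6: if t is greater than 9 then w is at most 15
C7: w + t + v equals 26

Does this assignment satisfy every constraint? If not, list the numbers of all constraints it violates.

C1: q + t = 10 + 6 = 16; 16 ≥ 15 — satisfied.
C2: q * t = 10 * 6 = 60, not 59 — violated.
C3: t = 6 = 6 (first disjunct) — satisfied.
C4: v = 6, q = 10; 6 ≤ 10 — satisfied.
C5: v * w = 6 * 14 = 84 — satisfied.
C6: t = 6, not > 9; antecedent false, conditional vacuously true — satisfied.
C7: w + t + v = 14 + 6 + 6 = 26 — satisfied.

The assignment fails constraint 2.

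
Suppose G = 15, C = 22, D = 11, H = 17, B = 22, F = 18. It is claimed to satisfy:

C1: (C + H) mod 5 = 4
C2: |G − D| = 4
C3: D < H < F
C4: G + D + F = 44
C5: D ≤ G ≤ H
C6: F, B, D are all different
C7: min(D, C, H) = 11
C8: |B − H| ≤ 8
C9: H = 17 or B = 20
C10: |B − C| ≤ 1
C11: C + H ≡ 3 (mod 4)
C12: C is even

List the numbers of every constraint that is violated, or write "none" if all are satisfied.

C1: C + H = 39; 39 mod 5 = 4  OK
C2: |15 − 11| = 4  OK
C3: values 11 < 17 < 18  OK
C4: G + D + F = 15 + 11 + 18 = 44  OK
C5: values 11 ≤ 15 ≤ 17  OK
C6: values 18, 22, 11 are pairwise distinct  OK
C7: min(11, 22, 17) = 11  OK
C8: |22 − 17| = 5; 5 ≤ 8  OK
C9: H = 17 = 17 (first disjunct)  OK
C10: |22 − 22| = 0; 0 ≤ 1  OK
C11: C + H = 39; 39 mod 4 = 3  OK
C12: C = 22 is even  OK

All constraints are satisfied.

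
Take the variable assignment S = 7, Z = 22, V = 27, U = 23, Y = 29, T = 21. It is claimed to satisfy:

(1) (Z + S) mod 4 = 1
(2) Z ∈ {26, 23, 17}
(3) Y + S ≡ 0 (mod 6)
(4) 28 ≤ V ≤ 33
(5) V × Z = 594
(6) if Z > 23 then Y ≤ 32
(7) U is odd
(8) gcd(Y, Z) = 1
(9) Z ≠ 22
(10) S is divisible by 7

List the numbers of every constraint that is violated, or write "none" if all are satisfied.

Constraints 2, 4, 9 are violated.

(1) Z + S = 29; 29 mod 4 = 1 — holds.
(2) Z = 22 is not in {26, 23, 17} — fails.
(3) Y + S = 36; 36 mod 6 = 0 — holds.
(4) V = 27 is outside [28, 33] — fails.
(5) V × Z = 27 × 22 = 594 — holds.
(6) Z = 22, not > 23; antecedent false, conditional vacuously true — holds.
(7) U = 23 is odd — holds.
(8) gcd(29, 22) = 1 — holds.
(9) Z = 22, but 22 is required to differ — fails.
(10) 7 / 7 = 1, so 7 divides 7 — holds.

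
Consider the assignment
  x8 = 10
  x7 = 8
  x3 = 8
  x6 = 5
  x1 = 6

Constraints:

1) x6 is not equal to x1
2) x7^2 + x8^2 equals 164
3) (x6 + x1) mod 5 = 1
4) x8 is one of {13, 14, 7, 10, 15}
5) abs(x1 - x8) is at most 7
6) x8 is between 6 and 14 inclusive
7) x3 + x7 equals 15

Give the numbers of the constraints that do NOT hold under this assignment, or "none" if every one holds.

Constraint 7 does not hold.

1) x6 = 5, x1 = 6; distinct — satisfied.
2) x7^2 + x8^2 = 8^2 + 10^2 = 64 + 100 = 164 — satisfied.
3) x6 + x1 = 11; 11 mod 5 = 1 — satisfied.
4) x8 = 10 is in {13, 14, 7, 10, 15} — satisfied.
5) abs(6 - 10) = 4; 4 ≤ 7 — satisfied.
6) x8 = 10 lies in [6, 14] — satisfied.
7) x3 + x7 = 8 + 8 = 16, not 15 — violated.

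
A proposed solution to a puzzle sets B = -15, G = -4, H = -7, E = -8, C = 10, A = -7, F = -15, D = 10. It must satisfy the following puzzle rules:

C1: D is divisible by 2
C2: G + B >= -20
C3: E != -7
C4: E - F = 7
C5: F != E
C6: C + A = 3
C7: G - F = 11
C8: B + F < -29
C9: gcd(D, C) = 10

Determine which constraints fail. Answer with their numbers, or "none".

All constraints are satisfied.

C1: 10 / 2 = 5, so 2 divides 10  OK
C2: G + B = -4 + (-15) = -19; -19 ≥ -20  OK
C3: E = -8, and -8 ≠ -7  OK
C4: E - F = -8 - (-15) = 7  OK
C5: F = -15, E = -8; distinct  OK
C6: C + A = 10 + (-7) = 3  OK
C7: G - F = -4 - (-15) = 11  OK
C8: B + F = -15 + (-15) = -30; -30 < -29  OK
C9: gcd(10, 10) = 10  OK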